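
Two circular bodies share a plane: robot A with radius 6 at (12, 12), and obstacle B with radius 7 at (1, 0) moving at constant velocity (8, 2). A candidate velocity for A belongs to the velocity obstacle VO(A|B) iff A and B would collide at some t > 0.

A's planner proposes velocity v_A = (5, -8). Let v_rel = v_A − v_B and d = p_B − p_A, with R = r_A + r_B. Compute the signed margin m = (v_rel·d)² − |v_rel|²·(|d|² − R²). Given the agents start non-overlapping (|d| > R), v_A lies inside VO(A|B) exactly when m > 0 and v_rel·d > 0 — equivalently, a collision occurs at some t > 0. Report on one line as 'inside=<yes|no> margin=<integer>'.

d = (-11, -12),  |d|² = 265;  R = 6+7 = 13,  c = 265−13² = 96
v_rel = (-3, -10),  |v_rel|² = 109;  v_rel·d = (-3)·(-11) + (-10)·(-12) = 153
109·t² − 306·t + 96 = 0  ⇒  m = 153² − 109·96 = 12945
m = 12945 > 0,  v_rel·d = 153 > 0  ⇒  inside

inside=yes margin=12945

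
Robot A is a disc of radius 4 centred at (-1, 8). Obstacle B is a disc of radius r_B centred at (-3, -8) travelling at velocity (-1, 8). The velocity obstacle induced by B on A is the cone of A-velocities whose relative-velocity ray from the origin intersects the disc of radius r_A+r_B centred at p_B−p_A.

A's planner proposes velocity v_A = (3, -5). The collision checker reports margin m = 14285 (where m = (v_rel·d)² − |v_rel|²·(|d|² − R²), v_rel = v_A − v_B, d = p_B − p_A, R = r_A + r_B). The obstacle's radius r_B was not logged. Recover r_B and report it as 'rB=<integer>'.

m = 14285
d = (-2, -16);  v_rel = (4, -13),  |v_rel|² = 185
v_rel×d = (4)·(-16) − (-13)·(-2) = -90
since m = R²·185 − (-90)²:  R² = (8100 + 14285) / 185 = 121
R = √121 = 11  ⇒  r_B = 11 − 4 = 7

rB=7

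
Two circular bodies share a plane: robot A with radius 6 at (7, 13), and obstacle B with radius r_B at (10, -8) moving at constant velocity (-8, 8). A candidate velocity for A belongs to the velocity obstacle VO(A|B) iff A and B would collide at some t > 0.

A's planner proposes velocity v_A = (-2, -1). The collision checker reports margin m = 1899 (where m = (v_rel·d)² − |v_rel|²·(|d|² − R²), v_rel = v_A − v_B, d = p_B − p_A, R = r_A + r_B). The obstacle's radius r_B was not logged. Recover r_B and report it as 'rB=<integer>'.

m = 1899
d = (3, -21);  v_rel = (6, -9),  |v_rel|² = 117
v_rel×d = (6)·(-21) − (-9)·(3) = -99
since m = R²·117 − (-99)²:  R² = (9801 + 1899) / 117 = 100
R = √100 = 10  ⇒  r_B = 10 − 6 = 4

rB=4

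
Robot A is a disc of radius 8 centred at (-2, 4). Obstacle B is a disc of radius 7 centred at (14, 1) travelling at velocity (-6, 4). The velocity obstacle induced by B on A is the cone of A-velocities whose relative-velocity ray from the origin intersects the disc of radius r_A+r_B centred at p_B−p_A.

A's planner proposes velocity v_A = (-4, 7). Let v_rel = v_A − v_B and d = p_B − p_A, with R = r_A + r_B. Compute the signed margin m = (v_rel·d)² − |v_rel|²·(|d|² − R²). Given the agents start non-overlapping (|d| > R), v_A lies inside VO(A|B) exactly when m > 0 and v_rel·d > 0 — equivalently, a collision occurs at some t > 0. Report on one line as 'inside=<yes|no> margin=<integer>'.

d = (16, -3),  |d|² = 265;  R = 8+7 = 15,  c = 265−15² = 40
v_rel = (2, 3),  |v_rel|² = 13;  v_rel·d = (2)·(16) + (3)·(-3) = 23
13·t² − 46·t + 40 = 0  ⇒  m = 23² − 13·40 = 9
m = 9 > 0,  v_rel·d = 23 > 0  ⇒  inside

inside=yes margin=9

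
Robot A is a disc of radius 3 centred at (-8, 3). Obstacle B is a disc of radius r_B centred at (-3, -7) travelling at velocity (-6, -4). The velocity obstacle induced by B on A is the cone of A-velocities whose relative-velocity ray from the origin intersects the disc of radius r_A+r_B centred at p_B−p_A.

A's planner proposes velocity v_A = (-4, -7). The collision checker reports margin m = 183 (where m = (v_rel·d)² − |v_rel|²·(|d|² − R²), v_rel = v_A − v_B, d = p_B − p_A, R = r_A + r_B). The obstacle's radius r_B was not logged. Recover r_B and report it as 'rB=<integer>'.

m = 183
d = (5, -10);  v_rel = (2, -3),  |v_rel|² = 13
v_rel×d = (2)·(-10) − (-3)·(5) = -5
since m = R²·13 − (-5)²:  R² = (25 + 183) / 13 = 16
R = √16 = 4  ⇒  r_B = 4 − 3 = 1

rB=1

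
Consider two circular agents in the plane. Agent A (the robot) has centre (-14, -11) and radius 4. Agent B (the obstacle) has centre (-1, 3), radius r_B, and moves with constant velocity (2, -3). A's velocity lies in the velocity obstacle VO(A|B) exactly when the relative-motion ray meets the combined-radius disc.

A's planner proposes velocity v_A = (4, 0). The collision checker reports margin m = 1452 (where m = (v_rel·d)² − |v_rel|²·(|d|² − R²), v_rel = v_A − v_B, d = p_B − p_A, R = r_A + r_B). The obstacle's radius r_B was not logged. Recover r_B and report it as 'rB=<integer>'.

m = 1452
d = (13, 14);  v_rel = (2, 3),  |v_rel|² = 13
v_rel×d = (2)·(14) − (3)·(13) = -11
since m = R²·13 − (-11)²:  R² = (121 + 1452) / 13 = 121
R = √121 = 11  ⇒  r_B = 11 − 4 = 7

rB=7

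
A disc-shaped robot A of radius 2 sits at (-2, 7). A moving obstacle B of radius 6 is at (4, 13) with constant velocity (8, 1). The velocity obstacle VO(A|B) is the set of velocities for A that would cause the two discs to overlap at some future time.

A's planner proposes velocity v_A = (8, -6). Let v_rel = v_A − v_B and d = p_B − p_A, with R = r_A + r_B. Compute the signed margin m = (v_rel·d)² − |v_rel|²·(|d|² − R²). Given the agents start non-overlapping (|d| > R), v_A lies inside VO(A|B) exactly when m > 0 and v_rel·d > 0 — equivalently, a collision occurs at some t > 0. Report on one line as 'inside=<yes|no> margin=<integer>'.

d = (6, 6),  |d|² = 72;  R = 2+6 = 8,  c = 72−8² = 8
v_rel = (0, -7),  |v_rel|² = 49;  v_rel·d = (0)·(6) + (-7)·(6) = -42
49·t² + 84·t + 8 = 0  ⇒  m = (-42)² − 49·8 = 1372
m = 1372 > 0,  v_rel·d = -42 < 0  ⇒  outside

inside=no margin=1372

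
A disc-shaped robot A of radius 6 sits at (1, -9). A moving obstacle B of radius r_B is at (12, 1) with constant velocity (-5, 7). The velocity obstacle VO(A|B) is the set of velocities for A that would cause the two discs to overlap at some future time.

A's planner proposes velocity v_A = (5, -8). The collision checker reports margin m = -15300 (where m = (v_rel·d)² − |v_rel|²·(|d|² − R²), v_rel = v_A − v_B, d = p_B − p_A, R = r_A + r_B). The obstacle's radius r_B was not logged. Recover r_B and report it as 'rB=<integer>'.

m = -15300
d = (11, 10);  v_rel = (10, -15),  |v_rel|² = 325
v_rel×d = (10)·(10) − (-15)·(11) = 265
since m = R²·325 − 265²:  R² = (70225 + -15300) / 325 = 169
R = √169 = 13  ⇒  r_B = 13 − 6 = 7

rB=7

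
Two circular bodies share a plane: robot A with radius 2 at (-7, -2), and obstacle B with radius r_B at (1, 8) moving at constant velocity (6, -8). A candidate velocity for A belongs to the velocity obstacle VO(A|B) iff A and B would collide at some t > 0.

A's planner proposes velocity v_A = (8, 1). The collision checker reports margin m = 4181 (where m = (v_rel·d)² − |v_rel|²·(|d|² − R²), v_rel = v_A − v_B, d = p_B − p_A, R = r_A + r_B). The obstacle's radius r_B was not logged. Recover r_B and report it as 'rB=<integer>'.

m = 4181
d = (8, 10);  v_rel = (2, 9),  |v_rel|² = 85
v_rel×d = (2)·(10) − (9)·(8) = -52
since m = R²·85 − (-52)²:  R² = (2704 + 4181) / 85 = 81
R = √81 = 9  ⇒  r_B = 9 − 2 = 7

rB=7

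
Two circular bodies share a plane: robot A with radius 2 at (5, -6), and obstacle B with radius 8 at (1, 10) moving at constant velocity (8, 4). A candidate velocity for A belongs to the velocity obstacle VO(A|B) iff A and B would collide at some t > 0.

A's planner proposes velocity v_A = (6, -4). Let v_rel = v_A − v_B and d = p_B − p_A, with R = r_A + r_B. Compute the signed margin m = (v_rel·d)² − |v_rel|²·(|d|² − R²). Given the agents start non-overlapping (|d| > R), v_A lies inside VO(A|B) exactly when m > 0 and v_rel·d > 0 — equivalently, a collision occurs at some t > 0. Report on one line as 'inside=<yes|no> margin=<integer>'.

d = (-4, 16),  |d|² = 272;  R = 2+8 = 10,  c = 272−10² = 172
v_rel = (-2, -8),  |v_rel|² = 68;  v_rel·d = (-2)·(-4) + (-8)·(16) = -120
68·t² + 240·t + 172 = 0  ⇒  m = (-120)² − 68·172 = 2704
m = 2704 > 0,  v_rel·d = -120 < 0  ⇒  outside

inside=no margin=2704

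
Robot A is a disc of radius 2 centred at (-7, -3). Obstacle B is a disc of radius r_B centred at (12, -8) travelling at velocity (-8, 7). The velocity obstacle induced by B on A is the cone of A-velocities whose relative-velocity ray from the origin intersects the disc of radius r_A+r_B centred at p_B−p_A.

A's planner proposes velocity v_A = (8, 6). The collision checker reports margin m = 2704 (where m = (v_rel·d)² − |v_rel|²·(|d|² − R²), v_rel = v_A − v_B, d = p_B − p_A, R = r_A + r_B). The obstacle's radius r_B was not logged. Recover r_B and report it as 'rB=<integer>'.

m = 2704
d = (19, -5);  v_rel = (16, -1),  |v_rel|² = 257
v_rel×d = (16)·(-5) − (-1)·(19) = -61
since m = R²·257 − (-61)²:  R² = (3721 + 2704) / 257 = 25
R = √25 = 5  ⇒  r_B = 5 − 2 = 3

rB=3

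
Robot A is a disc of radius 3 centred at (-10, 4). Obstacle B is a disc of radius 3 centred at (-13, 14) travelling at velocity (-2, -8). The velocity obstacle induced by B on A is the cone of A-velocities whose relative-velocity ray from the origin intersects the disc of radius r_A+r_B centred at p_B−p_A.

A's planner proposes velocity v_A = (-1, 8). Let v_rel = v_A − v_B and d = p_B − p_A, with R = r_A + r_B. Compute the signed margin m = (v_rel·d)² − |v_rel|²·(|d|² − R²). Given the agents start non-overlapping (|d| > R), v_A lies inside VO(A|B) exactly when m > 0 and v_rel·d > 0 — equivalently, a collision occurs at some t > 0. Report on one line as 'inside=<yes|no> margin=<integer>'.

d = (-3, 10),  |d|² = 109;  R = 3+3 = 6,  c = 109−6² = 73
v_rel = (1, 16),  |v_rel|² = 257;  v_rel·d = (1)·(-3) + (16)·(10) = 157
257·t² − 314·t + 73 = 0  ⇒  m = 157² − 257·73 = 5888
m = 5888 > 0,  v_rel·d = 157 > 0  ⇒  inside

inside=yes margin=5888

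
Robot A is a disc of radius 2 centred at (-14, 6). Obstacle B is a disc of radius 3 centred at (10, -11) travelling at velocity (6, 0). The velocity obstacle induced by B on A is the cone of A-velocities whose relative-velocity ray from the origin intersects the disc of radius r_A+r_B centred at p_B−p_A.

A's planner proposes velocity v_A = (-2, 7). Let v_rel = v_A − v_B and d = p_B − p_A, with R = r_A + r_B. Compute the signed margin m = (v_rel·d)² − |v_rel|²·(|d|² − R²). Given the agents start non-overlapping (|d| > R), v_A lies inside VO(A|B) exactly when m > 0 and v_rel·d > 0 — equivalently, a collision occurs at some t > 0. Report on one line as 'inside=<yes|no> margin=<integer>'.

d = (24, -17),  |d|² = 865;  R = 2+3 = 5,  c = 865−5² = 840
v_rel = (-8, 7),  |v_rel|² = 113;  v_rel·d = (-8)·(24) + (7)·(-17) = -311
113·t² + 622·t + 840 = 0  ⇒  m = (-311)² − 113·840 = 1801
m = 1801 > 0,  v_rel·d = -311 < 0  ⇒  outside

inside=no margin=1801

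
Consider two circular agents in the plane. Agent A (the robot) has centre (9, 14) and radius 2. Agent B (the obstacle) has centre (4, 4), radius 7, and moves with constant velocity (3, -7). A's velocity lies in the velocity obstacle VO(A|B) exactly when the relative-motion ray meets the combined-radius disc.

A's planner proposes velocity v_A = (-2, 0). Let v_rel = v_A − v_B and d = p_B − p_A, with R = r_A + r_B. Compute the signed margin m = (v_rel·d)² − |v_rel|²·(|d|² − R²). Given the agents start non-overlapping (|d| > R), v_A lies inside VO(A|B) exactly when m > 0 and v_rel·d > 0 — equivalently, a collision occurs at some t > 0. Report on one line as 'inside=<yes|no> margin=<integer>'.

d = (-5, -10),  |d|² = 125;  R = 2+7 = 9,  c = 125−9² = 44
v_rel = (-5, 7),  |v_rel|² = 74;  v_rel·d = (-5)·(-5) + (7)·(-10) = -45
74·t² + 90·t + 44 = 0  ⇒  m = (-45)² − 74·44 = -1231
m = -1231 < 0,  v_rel·d = -45 < 0  ⇒  outside

inside=no margin=-1231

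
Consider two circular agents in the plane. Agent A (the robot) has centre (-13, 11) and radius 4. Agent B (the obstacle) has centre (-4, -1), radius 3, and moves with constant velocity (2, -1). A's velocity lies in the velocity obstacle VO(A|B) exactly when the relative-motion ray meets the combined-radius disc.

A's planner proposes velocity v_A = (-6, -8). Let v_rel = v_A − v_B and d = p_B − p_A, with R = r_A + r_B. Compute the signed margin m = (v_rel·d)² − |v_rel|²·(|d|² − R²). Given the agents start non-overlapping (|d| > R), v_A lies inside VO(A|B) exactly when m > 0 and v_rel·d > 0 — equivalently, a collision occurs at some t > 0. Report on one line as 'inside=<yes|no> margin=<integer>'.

d = (9, -12),  |d|² = 225;  R = 4+3 = 7,  c = 225−7² = 176
v_rel = (-8, -7),  |v_rel|² = 113;  v_rel·d = (-8)·(9) + (-7)·(-12) = 12
113·t² − 24·t + 176 = 0  ⇒  m = 12² − 113·176 = -19744
m = -19744 < 0,  v_rel·d = 12 > 0  ⇒  outside

inside=no margin=-19744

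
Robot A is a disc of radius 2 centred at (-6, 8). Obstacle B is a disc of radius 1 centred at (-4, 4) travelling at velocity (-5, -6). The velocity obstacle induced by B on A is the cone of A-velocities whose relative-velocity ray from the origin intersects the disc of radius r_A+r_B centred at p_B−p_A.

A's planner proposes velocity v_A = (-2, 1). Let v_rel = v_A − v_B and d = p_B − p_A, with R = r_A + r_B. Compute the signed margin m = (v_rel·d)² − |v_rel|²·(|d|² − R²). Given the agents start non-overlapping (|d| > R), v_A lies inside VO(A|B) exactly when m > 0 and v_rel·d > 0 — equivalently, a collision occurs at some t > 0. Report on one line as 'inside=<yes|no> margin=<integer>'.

d = (2, -4),  |d|² = 20;  R = 2+1 = 3,  c = 20−3² = 11
v_rel = (3, 7),  |v_rel|² = 58;  v_rel·d = (3)·(2) + (7)·(-4) = -22
58·t² + 44·t + 11 = 0  ⇒  m = (-22)² − 58·11 = -154
m = -154 < 0,  v_rel·d = -22 < 0  ⇒  outside

inside=no margin=-154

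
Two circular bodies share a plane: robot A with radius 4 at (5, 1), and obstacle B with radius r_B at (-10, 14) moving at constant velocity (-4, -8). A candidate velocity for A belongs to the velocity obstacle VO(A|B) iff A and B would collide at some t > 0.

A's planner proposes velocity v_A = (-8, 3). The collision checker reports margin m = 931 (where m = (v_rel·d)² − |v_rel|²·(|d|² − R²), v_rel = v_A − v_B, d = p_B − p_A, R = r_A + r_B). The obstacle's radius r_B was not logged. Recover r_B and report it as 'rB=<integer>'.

m = 931
d = (-15, 13);  v_rel = (-4, 11),  |v_rel|² = 137
v_rel×d = (-4)·(13) − (11)·(-15) = 113
since m = R²·137 − 113²:  R² = (12769 + 931) / 137 = 100
R = √100 = 10  ⇒  r_B = 10 − 4 = 6

rB=6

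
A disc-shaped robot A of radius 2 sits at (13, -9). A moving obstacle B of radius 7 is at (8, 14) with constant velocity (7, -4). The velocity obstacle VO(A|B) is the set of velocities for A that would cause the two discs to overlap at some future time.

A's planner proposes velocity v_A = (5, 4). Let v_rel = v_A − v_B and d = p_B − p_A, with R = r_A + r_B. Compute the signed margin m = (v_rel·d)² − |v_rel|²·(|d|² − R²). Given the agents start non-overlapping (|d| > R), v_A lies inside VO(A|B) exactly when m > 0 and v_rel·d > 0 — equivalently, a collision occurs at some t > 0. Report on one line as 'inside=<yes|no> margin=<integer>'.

d = (-5, 23),  |d|² = 554;  R = 2+7 = 9,  c = 554−9² = 473
v_rel = (-2, 8),  |v_rel|² = 68;  v_rel·d = (-2)·(-5) + (8)·(23) = 194
68·t² − 388·t + 473 = 0  ⇒  m = 194² − 68·473 = 5472
m = 5472 > 0,  v_rel·d = 194 > 0  ⇒  inside

inside=yes margin=5472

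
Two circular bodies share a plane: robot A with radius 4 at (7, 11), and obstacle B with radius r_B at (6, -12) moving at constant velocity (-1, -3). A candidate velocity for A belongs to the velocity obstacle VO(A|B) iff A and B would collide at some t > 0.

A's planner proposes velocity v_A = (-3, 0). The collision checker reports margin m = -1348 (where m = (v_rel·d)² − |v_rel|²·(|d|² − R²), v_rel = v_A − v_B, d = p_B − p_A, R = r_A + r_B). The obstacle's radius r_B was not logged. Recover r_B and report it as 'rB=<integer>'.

m = -1348
d = (-1, -23);  v_rel = (-2, 3),  |v_rel|² = 13
v_rel×d = (-2)·(-23) − (3)·(-1) = 49
since m = R²·13 − 49²:  R² = (2401 + -1348) / 13 = 81
R = √81 = 9  ⇒  r_B = 9 − 4 = 5

rB=5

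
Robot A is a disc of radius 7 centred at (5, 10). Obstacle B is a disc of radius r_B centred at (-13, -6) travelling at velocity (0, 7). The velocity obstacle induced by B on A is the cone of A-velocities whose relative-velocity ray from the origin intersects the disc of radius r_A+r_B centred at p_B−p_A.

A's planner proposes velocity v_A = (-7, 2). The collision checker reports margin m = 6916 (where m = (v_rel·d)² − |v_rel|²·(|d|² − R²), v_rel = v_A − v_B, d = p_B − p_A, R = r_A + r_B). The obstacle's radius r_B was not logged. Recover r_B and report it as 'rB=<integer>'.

m = 6916
d = (-18, -16);  v_rel = (-7, -5),  |v_rel|² = 74
v_rel×d = (-7)·(-16) − (-5)·(-18) = 22
since m = R²·74 − 22²:  R² = (484 + 6916) / 74 = 100
R = √100 = 10  ⇒  r_B = 10 − 7 = 3

rB=3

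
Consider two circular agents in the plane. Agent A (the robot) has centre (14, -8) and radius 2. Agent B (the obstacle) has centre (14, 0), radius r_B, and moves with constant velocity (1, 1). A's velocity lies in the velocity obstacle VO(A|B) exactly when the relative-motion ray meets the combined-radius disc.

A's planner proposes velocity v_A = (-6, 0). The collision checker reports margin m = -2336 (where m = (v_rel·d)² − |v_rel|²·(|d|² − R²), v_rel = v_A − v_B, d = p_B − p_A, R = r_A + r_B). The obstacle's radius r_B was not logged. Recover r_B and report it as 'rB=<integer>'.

m = -2336
d = (0, 8);  v_rel = (-7, -1),  |v_rel|² = 50
v_rel×d = (-7)·(8) − (-1)·(0) = -56
since m = R²·50 − (-56)²:  R² = (3136 + -2336) / 50 = 16
R = √16 = 4  ⇒  r_B = 4 − 2 = 2

rB=2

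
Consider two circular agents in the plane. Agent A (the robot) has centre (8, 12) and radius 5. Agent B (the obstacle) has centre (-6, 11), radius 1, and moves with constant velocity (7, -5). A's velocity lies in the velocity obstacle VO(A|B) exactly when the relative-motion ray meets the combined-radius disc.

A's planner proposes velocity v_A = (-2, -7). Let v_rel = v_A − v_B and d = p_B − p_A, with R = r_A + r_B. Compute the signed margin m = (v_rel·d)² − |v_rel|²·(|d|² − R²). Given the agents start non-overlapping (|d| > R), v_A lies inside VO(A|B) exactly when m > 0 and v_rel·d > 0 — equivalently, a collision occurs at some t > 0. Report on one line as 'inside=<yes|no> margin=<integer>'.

d = (-14, -1),  |d|² = 197;  R = 5+1 = 6,  c = 197−6² = 161
v_rel = (-9, -2),  |v_rel|² = 85;  v_rel·d = (-9)·(-14) + (-2)·(-1) = 128
85·t² − 256·t + 161 = 0  ⇒  m = 128² − 85·161 = 2699
m = 2699 > 0,  v_rel·d = 128 > 0  ⇒  inside

inside=yes margin=2699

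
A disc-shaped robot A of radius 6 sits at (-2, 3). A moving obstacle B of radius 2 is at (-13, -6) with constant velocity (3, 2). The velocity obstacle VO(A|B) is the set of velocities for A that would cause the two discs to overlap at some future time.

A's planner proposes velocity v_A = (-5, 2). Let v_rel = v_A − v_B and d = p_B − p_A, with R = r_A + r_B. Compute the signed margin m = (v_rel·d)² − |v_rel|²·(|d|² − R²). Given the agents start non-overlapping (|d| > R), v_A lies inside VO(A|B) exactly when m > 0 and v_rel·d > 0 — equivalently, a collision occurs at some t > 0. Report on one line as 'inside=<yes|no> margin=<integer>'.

d = (-11, -9),  |d|² = 202;  R = 6+2 = 8,  c = 202−8² = 138
v_rel = (-8, 0),  |v_rel|² = 64;  v_rel·d = (-8)·(-11) + (0)·(-9) = 88
64·t² − 176·t + 138 = 0  ⇒  m = 88² − 64·138 = -1088
m = -1088 < 0,  v_rel·d = 88 > 0  ⇒  outside

inside=no margin=-1088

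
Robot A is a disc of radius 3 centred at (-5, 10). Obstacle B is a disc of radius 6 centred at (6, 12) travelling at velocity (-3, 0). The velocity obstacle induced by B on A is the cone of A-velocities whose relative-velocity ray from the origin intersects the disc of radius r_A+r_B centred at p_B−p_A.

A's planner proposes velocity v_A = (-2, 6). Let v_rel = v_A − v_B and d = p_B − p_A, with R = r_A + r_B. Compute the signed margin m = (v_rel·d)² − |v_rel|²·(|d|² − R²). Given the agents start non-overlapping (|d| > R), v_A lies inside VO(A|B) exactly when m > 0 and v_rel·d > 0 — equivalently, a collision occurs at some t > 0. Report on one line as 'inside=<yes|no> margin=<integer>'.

d = (11, 2),  |d|² = 125;  R = 3+6 = 9,  c = 125−9² = 44
v_rel = (1, 6),  |v_rel|² = 37;  v_rel·d = (1)·(11) + (6)·(2) = 23
37·t² − 46·t + 44 = 0  ⇒  m = 23² − 37·44 = -1099
m = -1099 < 0,  v_rel·d = 23 > 0  ⇒  outside

inside=no margin=-1099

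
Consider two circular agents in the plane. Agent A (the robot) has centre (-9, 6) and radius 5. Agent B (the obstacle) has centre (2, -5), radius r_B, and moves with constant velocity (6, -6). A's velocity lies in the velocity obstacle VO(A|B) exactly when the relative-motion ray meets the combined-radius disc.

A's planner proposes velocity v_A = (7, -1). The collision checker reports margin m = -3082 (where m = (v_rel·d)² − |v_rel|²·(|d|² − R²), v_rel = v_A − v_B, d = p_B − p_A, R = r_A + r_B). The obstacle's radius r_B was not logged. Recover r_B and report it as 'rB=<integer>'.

m = -3082
d = (11, -11);  v_rel = (1, 5),  |v_rel|² = 26
v_rel×d = (1)·(-11) − (5)·(11) = -66
since m = R²·26 − (-66)²:  R² = (4356 + -3082) / 26 = 49
R = √49 = 7  ⇒  r_B = 7 − 5 = 2

rB=2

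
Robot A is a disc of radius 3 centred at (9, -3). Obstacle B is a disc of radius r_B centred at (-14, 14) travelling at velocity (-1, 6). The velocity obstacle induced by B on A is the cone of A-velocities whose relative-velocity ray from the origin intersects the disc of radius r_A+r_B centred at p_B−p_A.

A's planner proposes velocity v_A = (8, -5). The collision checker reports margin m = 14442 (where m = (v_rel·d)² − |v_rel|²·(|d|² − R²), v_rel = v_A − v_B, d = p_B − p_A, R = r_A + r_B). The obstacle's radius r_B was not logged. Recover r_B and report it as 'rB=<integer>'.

m = 14442
d = (-23, 17);  v_rel = (9, -11),  |v_rel|² = 202
v_rel×d = (9)·(17) − (-11)·(-23) = -100
since m = R²·202 − (-100)²:  R² = (10000 + 14442) / 202 = 121
R = √121 = 11  ⇒  r_B = 11 − 3 = 8

rB=8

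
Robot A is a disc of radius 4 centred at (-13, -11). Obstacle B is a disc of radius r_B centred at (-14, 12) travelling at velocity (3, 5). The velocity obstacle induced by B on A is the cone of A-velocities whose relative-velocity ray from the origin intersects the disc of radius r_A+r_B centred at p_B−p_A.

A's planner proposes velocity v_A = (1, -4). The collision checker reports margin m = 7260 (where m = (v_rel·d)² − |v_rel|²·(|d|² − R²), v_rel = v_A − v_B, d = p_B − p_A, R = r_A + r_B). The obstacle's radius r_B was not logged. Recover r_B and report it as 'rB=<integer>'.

m = 7260
d = (-1, 23);  v_rel = (-2, -9),  |v_rel|² = 85
v_rel×d = (-2)·(23) − (-9)·(-1) = -55
since m = R²·85 − (-55)²:  R² = (3025 + 7260) / 85 = 121
R = √121 = 11  ⇒  r_B = 11 − 4 = 7

rB=7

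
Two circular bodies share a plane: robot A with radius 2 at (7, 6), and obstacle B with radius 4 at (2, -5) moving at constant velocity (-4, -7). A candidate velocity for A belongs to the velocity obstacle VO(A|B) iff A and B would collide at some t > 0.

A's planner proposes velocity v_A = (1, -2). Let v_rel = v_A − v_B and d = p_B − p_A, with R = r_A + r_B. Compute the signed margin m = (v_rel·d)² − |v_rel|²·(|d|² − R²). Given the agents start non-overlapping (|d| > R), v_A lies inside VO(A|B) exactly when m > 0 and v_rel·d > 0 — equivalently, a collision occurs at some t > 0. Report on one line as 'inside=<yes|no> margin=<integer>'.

d = (-5, -11),  |d|² = 146;  R = 2+4 = 6,  c = 146−6² = 110
v_rel = (5, 5),  |v_rel|² = 50;  v_rel·d = (5)·(-5) + (5)·(-11) = -80
50·t² + 160·t + 110 = 0  ⇒  m = (-80)² − 50·110 = 900
m = 900 > 0,  v_rel·d = -80 < 0  ⇒  outside

inside=no margin=900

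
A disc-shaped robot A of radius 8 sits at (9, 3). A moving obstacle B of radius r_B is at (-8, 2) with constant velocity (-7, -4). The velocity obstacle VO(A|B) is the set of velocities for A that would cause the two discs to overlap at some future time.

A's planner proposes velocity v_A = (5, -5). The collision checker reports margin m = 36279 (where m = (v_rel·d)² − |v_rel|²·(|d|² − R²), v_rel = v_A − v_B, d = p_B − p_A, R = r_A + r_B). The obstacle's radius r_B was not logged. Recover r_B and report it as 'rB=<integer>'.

m = 36279
d = (-17, -1);  v_rel = (12, -1),  |v_rel|² = 145
v_rel×d = (12)·(-1) − (-1)·(-17) = -29
since m = R²·145 − (-29)²:  R² = (841 + 36279) / 145 = 256
R = √256 = 16  ⇒  r_B = 16 − 8 = 8

rB=8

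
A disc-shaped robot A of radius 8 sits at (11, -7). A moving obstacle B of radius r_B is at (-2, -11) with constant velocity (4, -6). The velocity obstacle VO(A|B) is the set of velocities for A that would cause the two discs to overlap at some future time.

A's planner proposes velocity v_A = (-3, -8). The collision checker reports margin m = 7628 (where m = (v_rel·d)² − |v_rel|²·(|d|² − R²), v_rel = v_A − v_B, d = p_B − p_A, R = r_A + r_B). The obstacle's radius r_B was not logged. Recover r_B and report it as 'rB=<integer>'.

m = 7628
d = (-13, -4);  v_rel = (-7, -2),  |v_rel|² = 53
v_rel×d = (-7)·(-4) − (-2)·(-13) = 2
since m = R²·53 − 2²:  R² = (4 + 7628) / 53 = 144
R = √144 = 12  ⇒  r_B = 12 − 8 = 4

rB=4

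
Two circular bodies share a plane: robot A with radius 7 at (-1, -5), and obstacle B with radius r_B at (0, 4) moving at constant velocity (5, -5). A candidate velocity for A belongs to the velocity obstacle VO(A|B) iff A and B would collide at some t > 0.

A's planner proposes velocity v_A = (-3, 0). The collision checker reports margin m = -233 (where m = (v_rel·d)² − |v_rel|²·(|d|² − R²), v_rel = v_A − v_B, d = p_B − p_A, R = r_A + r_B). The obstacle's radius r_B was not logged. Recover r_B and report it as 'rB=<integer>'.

m = -233
d = (1, 9);  v_rel = (-8, 5),  |v_rel|² = 89
v_rel×d = (-8)·(9) − (5)·(1) = -77
since m = R²·89 − (-77)²:  R² = (5929 + -233) / 89 = 64
R = √64 = 8  ⇒  r_B = 8 − 7 = 1

rB=1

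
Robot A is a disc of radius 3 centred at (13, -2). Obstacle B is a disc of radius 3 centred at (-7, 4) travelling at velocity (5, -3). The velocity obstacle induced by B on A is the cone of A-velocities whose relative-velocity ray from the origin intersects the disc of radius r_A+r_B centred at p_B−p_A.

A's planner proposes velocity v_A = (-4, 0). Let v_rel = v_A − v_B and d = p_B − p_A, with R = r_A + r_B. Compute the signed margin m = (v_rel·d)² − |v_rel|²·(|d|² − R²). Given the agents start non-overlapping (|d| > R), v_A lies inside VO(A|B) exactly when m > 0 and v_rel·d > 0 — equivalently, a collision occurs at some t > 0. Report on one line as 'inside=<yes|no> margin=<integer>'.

d = (-20, 6),  |d|² = 436;  R = 3+3 = 6,  c = 436−6² = 400
v_rel = (-9, 3),  |v_rel|² = 90;  v_rel·d = (-9)·(-20) + (3)·(6) = 198
90·t² − 396·t + 400 = 0  ⇒  m = 198² − 90·400 = 3204
m = 3204 > 0,  v_rel·d = 198 > 0  ⇒  inside

inside=yes margin=3204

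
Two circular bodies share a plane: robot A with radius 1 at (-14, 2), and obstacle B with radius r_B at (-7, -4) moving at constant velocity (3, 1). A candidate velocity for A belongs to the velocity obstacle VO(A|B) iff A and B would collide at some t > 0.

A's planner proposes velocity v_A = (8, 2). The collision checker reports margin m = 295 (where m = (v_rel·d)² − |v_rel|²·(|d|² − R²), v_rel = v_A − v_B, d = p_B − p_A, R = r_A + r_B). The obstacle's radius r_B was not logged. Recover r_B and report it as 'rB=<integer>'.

m = 295
d = (7, -6);  v_rel = (5, 1),  |v_rel|² = 26
v_rel×d = (5)·(-6) − (1)·(7) = -37
since m = R²·26 − (-37)²:  R² = (1369 + 295) / 26 = 64
R = √64 = 8  ⇒  r_B = 8 − 1 = 7

rB=7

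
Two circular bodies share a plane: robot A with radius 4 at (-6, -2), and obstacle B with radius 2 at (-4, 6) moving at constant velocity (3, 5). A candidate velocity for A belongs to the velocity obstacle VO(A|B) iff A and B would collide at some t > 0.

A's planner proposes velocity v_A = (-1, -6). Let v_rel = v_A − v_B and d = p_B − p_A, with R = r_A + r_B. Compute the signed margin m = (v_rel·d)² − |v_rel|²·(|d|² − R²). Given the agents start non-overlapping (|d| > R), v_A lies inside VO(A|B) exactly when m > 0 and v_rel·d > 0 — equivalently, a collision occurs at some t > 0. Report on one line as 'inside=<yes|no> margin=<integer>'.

d = (2, 8),  |d|² = 68;  R = 4+2 = 6,  c = 68−6² = 32
v_rel = (-4, -11),  |v_rel|² = 137;  v_rel·d = (-4)·(2) + (-11)·(8) = -96
137·t² + 192·t + 32 = 0  ⇒  m = (-96)² − 137·32 = 4832
m = 4832 > 0,  v_rel·d = -96 < 0  ⇒  outside

inside=no margin=4832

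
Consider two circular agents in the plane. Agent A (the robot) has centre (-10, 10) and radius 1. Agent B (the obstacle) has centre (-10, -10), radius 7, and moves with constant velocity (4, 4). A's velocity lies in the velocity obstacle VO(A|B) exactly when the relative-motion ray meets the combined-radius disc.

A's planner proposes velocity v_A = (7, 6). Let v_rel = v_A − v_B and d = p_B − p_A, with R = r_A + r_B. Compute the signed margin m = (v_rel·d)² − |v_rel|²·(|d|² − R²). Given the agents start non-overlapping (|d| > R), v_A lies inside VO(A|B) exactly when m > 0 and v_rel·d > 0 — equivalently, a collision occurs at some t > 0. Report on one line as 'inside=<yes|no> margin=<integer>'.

d = (0, -20),  |d|² = 400;  R = 1+7 = 8,  c = 400−8² = 336
v_rel = (3, 2),  |v_rel|² = 13;  v_rel·d = (3)·(0) + (2)·(-20) = -40
13·t² + 80·t + 336 = 0  ⇒  m = (-40)² − 13·336 = -2768
m = -2768 < 0,  v_rel·d = -40 < 0  ⇒  outside

inside=no margin=-2768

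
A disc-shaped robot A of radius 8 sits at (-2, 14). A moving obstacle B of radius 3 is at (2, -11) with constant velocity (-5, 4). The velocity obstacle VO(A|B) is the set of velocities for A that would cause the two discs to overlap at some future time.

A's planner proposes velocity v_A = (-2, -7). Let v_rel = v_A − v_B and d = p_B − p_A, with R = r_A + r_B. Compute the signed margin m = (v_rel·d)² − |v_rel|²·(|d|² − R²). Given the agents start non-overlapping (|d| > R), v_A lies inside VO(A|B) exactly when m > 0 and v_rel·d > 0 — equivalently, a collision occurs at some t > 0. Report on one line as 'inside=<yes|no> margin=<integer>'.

d = (4, -25),  |d|² = 641;  R = 8+3 = 11,  c = 641−11² = 520
v_rel = (3, -11),  |v_rel|² = 130;  v_rel·d = (3)·(4) + (-11)·(-25) = 287
130·t² − 574·t + 520 = 0  ⇒  m = 287² − 130·520 = 14769
m = 14769 > 0,  v_rel·d = 287 > 0  ⇒  inside

inside=yes margin=14769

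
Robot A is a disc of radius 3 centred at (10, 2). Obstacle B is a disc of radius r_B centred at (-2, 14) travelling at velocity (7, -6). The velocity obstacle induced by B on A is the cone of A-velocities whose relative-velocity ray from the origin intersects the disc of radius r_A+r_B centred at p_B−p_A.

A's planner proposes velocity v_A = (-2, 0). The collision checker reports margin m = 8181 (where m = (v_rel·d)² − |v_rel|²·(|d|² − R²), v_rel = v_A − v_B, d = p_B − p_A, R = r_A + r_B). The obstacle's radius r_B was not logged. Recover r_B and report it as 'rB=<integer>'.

m = 8181
d = (-12, 12);  v_rel = (-9, 6),  |v_rel|² = 117
v_rel×d = (-9)·(12) − (6)·(-12) = -36
since m = R²·117 − (-36)²:  R² = (1296 + 8181) / 117 = 81
R = √81 = 9  ⇒  r_B = 9 − 3 = 6

rB=6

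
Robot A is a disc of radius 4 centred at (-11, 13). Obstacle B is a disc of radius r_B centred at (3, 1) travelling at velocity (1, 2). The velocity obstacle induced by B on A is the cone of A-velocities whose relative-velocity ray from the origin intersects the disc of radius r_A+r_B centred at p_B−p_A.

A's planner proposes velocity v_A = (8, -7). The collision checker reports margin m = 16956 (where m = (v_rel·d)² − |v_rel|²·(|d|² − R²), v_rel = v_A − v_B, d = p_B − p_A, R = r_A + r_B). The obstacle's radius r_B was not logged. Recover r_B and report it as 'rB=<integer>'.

m = 16956
d = (14, -12);  v_rel = (7, -9),  |v_rel|² = 130
v_rel×d = (7)·(-12) − (-9)·(14) = 42
since m = R²·130 − 42²:  R² = (1764 + 16956) / 130 = 144
R = √144 = 12  ⇒  r_B = 12 − 4 = 8

rB=8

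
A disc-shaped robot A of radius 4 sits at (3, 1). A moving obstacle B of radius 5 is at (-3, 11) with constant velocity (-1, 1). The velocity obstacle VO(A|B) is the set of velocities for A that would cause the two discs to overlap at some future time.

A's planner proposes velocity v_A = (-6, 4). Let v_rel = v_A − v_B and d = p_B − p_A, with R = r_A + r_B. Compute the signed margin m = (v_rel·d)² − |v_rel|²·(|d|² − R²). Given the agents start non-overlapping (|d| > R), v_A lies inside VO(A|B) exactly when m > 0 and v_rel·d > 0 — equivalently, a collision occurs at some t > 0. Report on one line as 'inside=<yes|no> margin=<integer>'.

d = (-6, 10),  |d|² = 136;  R = 4+5 = 9,  c = 136−9² = 55
v_rel = (-5, 3),  |v_rel|² = 34;  v_rel·d = (-5)·(-6) + (3)·(10) = 60
34·t² − 120·t + 55 = 0  ⇒  m = 60² − 34·55 = 1730
m = 1730 > 0,  v_rel·d = 60 > 0  ⇒  inside

inside=yes margin=1730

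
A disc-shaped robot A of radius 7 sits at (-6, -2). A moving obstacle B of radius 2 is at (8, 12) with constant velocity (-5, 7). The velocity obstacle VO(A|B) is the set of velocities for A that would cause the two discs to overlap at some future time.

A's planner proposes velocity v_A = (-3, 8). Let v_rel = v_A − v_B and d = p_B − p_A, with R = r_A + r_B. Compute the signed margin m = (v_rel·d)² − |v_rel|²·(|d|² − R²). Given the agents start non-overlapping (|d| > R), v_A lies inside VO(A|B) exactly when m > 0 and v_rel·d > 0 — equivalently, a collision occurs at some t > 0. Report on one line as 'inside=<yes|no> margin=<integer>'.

d = (14, 14),  |d|² = 392;  R = 7+2 = 9,  c = 392−9² = 311
v_rel = (2, 1),  |v_rel|² = 5;  v_rel·d = (2)·(14) + (1)·(14) = 42
5·t² − 84·t + 311 = 0  ⇒  m = 42² − 5·311 = 209
m = 209 > 0,  v_rel·d = 42 > 0  ⇒  inside

inside=yes margin=209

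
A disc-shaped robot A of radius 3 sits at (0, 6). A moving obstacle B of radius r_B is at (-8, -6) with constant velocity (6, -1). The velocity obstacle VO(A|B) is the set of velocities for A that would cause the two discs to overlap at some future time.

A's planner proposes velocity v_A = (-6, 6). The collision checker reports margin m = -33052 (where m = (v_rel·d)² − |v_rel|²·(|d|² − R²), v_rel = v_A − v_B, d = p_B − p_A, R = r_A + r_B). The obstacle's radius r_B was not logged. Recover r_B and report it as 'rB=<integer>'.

m = -33052
d = (-8, -12);  v_rel = (-12, 7),  |v_rel|² = 193
v_rel×d = (-12)·(-12) − (7)·(-8) = 200
since m = R²·193 − 200²:  R² = (40000 + -33052) / 193 = 36
R = √36 = 6  ⇒  r_B = 6 − 3 = 3

rB=3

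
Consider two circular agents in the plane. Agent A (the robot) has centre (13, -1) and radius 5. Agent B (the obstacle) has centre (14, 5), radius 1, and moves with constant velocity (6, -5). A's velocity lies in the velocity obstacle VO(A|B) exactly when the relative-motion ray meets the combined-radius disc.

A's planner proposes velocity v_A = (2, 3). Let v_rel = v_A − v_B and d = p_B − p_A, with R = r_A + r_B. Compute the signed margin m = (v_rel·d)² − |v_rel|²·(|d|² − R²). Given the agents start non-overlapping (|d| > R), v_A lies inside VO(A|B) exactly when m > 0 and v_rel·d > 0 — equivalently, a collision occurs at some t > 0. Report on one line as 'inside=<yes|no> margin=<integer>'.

d = (1, 6),  |d|² = 37;  R = 5+1 = 6,  c = 37−6² = 1
v_rel = (-4, 8),  |v_rel|² = 80;  v_rel·d = (-4)·(1) + (8)·(6) = 44
80·t² − 88·t + 1 = 0  ⇒  m = 44² − 80·1 = 1856
m = 1856 > 0,  v_rel·d = 44 > 0  ⇒  inside

inside=yes margin=1856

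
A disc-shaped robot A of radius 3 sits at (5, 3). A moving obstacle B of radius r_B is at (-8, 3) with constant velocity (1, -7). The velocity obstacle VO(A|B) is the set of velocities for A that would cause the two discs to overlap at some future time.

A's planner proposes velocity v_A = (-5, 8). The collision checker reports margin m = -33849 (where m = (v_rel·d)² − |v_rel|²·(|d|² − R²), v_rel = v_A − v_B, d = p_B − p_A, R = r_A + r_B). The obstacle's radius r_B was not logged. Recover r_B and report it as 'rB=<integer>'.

m = -33849
d = (-13, 0);  v_rel = (-6, 15),  |v_rel|² = 261
v_rel×d = (-6)·(0) − (15)·(-13) = 195
since m = R²·261 − 195²:  R² = (38025 + -33849) / 261 = 16
R = √16 = 4  ⇒  r_B = 4 − 3 = 1

rB=1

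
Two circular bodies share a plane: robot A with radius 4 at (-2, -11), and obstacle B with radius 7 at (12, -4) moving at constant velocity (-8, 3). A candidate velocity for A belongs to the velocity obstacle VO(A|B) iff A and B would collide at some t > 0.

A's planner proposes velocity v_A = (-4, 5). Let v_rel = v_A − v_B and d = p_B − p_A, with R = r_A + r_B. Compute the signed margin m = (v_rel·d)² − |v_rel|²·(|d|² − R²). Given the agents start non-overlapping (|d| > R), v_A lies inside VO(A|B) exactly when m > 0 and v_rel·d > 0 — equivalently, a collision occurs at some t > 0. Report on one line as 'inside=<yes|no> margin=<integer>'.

d = (14, 7),  |d|² = 245;  R = 4+7 = 11,  c = 245−11² = 124
v_rel = (4, 2),  |v_rel|² = 20;  v_rel·d = (4)·(14) + (2)·(7) = 70
20·t² − 140·t + 124 = 0  ⇒  m = 70² − 20·124 = 2420
m = 2420 > 0,  v_rel·d = 70 > 0  ⇒  inside

inside=yes margin=2420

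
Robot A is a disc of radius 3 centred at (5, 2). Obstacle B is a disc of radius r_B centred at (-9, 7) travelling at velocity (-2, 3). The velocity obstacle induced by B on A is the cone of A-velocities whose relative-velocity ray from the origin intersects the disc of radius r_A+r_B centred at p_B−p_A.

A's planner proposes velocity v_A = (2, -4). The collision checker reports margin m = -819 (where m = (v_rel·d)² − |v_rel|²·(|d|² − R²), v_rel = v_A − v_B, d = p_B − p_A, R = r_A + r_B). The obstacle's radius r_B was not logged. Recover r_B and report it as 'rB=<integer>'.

m = -819
d = (-14, 5);  v_rel = (4, -7),  |v_rel|² = 65
v_rel×d = (4)·(5) − (-7)·(-14) = -78
since m = R²·65 − (-78)²:  R² = (6084 + -819) / 65 = 81
R = √81 = 9  ⇒  r_B = 9 − 3 = 6

rB=6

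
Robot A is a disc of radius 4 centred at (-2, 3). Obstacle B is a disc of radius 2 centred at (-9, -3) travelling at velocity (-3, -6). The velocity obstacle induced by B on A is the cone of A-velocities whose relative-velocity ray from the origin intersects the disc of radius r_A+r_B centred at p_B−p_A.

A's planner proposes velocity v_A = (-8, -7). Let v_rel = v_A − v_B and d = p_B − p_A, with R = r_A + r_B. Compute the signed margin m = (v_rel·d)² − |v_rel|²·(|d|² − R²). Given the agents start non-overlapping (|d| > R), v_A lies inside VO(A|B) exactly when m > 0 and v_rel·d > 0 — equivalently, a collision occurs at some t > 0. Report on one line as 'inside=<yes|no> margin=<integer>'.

d = (-7, -6),  |d|² = 85;  R = 4+2 = 6,  c = 85−6² = 49
v_rel = (-5, -1),  |v_rel|² = 26;  v_rel·d = (-5)·(-7) + (-1)·(-6) = 41
26·t² − 82·t + 49 = 0  ⇒  m = 41² − 26·49 = 407
m = 407 > 0,  v_rel·d = 41 > 0  ⇒  inside

inside=yes margin=407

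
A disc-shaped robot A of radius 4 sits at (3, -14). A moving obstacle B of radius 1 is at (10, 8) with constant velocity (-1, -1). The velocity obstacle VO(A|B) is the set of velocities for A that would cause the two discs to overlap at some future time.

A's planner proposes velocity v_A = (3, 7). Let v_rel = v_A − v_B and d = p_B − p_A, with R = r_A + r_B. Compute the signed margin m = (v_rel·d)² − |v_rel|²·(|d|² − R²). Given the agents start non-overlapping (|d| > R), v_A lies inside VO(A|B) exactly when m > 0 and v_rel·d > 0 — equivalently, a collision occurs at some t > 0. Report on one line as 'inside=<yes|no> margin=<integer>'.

d = (7, 22),  |d|² = 533;  R = 4+1 = 5,  c = 533−5² = 508
v_rel = (4, 8),  |v_rel|² = 80;  v_rel·d = (4)·(7) + (8)·(22) = 204
80·t² − 408·t + 508 = 0  ⇒  m = 204² − 80·508 = 976
m = 976 > 0,  v_rel·d = 204 > 0  ⇒  inside

inside=yes margin=976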